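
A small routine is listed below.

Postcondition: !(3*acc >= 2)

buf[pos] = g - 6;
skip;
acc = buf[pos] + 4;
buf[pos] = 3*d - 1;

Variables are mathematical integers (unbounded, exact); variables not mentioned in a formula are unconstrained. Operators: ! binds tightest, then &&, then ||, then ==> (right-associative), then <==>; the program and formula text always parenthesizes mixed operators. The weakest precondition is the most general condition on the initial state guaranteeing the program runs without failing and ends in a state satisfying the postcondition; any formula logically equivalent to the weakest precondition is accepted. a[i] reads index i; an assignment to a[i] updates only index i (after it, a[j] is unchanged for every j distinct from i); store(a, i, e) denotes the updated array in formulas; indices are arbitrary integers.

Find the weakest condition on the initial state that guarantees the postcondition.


Working backward. After the program, !(3*acc >= 2) must hold.
Before buf[pos] := 3*d - 1: !(3*acc >= 2)
Before acc := buf[pos] + 4: !(3*buf[pos] >= -10)
Before skip: !(3*buf[pos] >= -10)
Before buf[pos] := g - 6: !(3*store(buf, pos, g - 6)[pos] >= -10)
Answer: WP = !(3*store(buf, pos, g - 6)[pos] >= -10)


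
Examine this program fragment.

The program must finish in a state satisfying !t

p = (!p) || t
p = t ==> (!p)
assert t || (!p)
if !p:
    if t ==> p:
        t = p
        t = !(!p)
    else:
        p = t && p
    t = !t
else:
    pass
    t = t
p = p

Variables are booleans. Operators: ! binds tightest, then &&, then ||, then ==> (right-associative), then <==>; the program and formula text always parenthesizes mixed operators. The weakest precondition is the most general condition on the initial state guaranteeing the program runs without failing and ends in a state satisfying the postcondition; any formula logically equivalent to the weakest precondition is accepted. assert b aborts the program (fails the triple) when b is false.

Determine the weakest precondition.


Working backward. After the program, !t must hold.
Before p := p: !t
Then branch requires ((t ==> p) ==> p) && ((!(t ==> p)) ==> t); else branch requires !t.
Before the if: ((!p) ==> (((t ==> p) ==> p) && ((!(t ==> p)) ==> t))) && (p ==> (!t))
Before assert t || (!p): (t || (!p)) && ((!p) ==> (((t ==> p) ==> p) && ((!(t ==> p)) ==> t))) && (p ==> (!t))
Before p := t ==> (!p): (t || (!(t ==> (!p)))) && ((!(t ==> (!p))) ==> (((t ==> (t ==> (!p))) ==> (t ==> (!p))) && ((!(t ==> (t ==> (!p)))) ==> t))) && ((t ==> (!p)) ==> (!t))
Before p := (!p) || t: (t || (!(t ==> (!((!p) || t))))) && ((!(t ==> (!((!p) || t)))) ==> (((t ==> (t ==> (!((!p) || t)))) ==> (t ==> (!((!p) || t)))) && ((!(t ==> (t ==> (!((!p) || t))))) ==> t))) && ((t ==> (!((!p) || t))) ==> (!t))
Answer: WP = (t || (!(t ==> (!((!p) || t))))) && ((!(t ==> (!((!p) || t)))) ==> (((t ==> (t ==> (!((!p) || t)))) ==> (t ==> (!((!p) || t)))) && ((!(t ==> (t ==> (!((!p) || t))))) ==> t))) && ((t ==> (!((!p) || t))) ==> (!t))


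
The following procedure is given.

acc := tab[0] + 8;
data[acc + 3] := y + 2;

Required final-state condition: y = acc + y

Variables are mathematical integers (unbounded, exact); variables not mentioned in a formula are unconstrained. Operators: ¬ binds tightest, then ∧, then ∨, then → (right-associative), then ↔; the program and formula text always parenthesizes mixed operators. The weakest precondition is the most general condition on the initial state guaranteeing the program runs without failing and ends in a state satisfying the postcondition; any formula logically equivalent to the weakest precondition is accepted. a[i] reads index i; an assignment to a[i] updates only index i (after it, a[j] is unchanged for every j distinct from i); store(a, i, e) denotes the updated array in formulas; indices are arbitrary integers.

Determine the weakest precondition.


Working backward. After the program, the postcondition y = acc + y must hold; in canonical form it is acc = 0.
Before data[acc + 3] := y + 2: acc = 0
Before acc := tab[0] + 8: tab[0] = -8
Answer: WP = tab[0] = -8


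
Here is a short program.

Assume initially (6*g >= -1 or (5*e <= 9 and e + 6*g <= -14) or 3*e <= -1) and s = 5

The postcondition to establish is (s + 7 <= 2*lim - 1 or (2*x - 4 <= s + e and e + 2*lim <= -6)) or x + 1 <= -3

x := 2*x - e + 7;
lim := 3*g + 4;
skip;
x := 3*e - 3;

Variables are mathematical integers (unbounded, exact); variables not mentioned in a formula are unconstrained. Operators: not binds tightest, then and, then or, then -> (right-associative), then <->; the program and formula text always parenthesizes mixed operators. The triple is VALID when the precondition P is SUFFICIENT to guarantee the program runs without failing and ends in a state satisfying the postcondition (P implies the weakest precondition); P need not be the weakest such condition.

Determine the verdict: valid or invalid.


Working backward. After the program, the postcondition (s + 7 <= 2*lim - 1 or (2*x - 4 <= s + e and e + 2*lim <= -6)) or x + 1 <= -3 must hold; in canonical form it is s <= 2*lim - 8 or (2*x <= e + s + 4 and e + 2*lim <= -6) or x <= -4.
Before x := 3*e - 3: s <= 2*lim - 8 or (5*e <= s + 10 and e + 2*lim <= -6) or 3*e <= -1
Before skip: s <= 2*lim - 8 or (5*e <= s + 10 and e + 2*lim <= -6) or 3*e <= -1
Before lim := 3*g + 4: s <= 6*g or (5*e <= s + 10 and e + 6*g <= -14) or 3*e <= -1
Before x := 2*x - e + 7: s <= 6*g or (5*e <= s + 10 and e + 6*g <= -14) or 3*e <= -1
The weakest precondition is s <= 6*g or (5*e <= s + 10 and e + 6*g <= -14) or 3*e <= -1.
Check whether (6*g >= -1 or (5*e <= 9 and e + 6*g <= -14) or 3*e <= -1) and s = 5 implies it.
Countermodel: at the initial state e = 4, g = 0, s = 5, the precondition holds but the weakest precondition fails.
Answer: invalid


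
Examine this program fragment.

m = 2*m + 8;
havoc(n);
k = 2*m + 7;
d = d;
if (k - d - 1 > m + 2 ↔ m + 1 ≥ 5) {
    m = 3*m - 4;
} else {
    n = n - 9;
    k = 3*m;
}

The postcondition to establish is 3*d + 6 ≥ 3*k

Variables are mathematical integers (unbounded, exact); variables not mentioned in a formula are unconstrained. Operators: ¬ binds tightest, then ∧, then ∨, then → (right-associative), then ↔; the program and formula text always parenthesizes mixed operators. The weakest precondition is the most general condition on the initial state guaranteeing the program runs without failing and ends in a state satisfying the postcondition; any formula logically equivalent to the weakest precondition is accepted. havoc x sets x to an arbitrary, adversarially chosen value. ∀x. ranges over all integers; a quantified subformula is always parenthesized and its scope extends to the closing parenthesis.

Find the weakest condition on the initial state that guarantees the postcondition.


Working backward. After the program, the postcondition 3*d + 6 ≥ 3*k must hold; in canonical form it is 3*d ≥ 3*k - 6.
Then branch requires 3*d ≥ 3*k - 6; else branch requires 3*d ≥ 9*m - 6.
Before the if: ((k > d + m + 3 ↔ m ≥ 4) → 3*d ≥ 3*k - 6) ∧ ((¬(k > d + m + 3 ↔ m ≥ 4)) → 3*d ≥ 9*m - 6)
Before d := d: ((k > d + m + 3 ↔ m ≥ 4) → 3*d ≥ 3*k - 6) ∧ ((¬(k > d + m + 3 ↔ m ≥ 4)) → 3*d ≥ 9*m - 6)
Before k := 2*m + 7: ((m > d - 4 ↔ m ≥ 4) → 3*d ≥ 6*m + 15) ∧ ((¬(m > d - 4 ↔ m ≥ 4)) → 3*d ≥ 9*m - 6)
Before havoc n: ((m > d - 4 ↔ m ≥ 4) → 3*d ≥ 6*m + 15) ∧ ((¬(m > d - 4 ↔ m ≥ 4)) → 3*d ≥ 9*m - 6)
Before m := 2*m + 8: ((2*m > d - 12 ↔ 2*m ≥ -4) → 3*d ≥ 12*m + 63) ∧ ((¬(2*m > d - 12 ↔ 2*m ≥ -4)) → 3*d ≥ 18*m + 66)
Answer: WP = ((2*m > d - 12 ↔ 2*m ≥ -4) → 3*d ≥ 12*m + 63) ∧ ((¬(2*m > d - 12 ↔ 2*m ≥ -4)) → 3*d ≥ 18*m + 66)


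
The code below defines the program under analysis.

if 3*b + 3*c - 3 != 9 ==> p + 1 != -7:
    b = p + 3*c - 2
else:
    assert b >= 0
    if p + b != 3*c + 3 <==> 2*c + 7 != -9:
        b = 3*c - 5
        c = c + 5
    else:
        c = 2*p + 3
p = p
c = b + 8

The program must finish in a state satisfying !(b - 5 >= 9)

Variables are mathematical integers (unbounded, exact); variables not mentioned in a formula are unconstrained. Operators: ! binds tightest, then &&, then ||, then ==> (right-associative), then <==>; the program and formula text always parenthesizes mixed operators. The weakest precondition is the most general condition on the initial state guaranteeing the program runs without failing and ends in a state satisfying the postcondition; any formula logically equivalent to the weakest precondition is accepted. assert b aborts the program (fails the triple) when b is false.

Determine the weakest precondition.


Working backward. After the program, the postcondition !(b - 5 >= 9) must hold; in canonical form it is !(b >= 14).
Before c := b + 8: !(b >= 14)
Before p := p: !(b >= 14)
Then branch requires !(3*c + p >= 16); else branch requires b >= 0 && ((b + p != 3*c + 3 <==> 2*c != -16) ==> (!(3*c >= 19))) && ((!(b + p != 3*c + 3 <==> 2*c != -16)) ==> (!(b >= 14))).
Before the if: ((3*b + 3*c != 12 ==> p != -8) ==> (!(3*c + p >= 16))) && ((!(3*b + 3*c != 12 ==> p != -8)) ==> (b >= 0 && ((b + p != 3*c + 3 <==> 2*c != -16) ==> (!(3*c >= 19))) && ((!(b + p != 3*c + 3 <==> 2*c != -16)) ==> (!(b >= 14)))))
Answer: WP = ((3*b + 3*c != 12 ==> p != -8) ==> (!(3*c + p >= 16))) && ((!(3*b + 3*c != 12 ==> p != -8)) ==> (b >= 0 && ((b + p != 3*c + 3 <==> 2*c != -16) ==> (!(3*c >= 19))) && ((!(b + p != 3*c + 3 <==> 2*c != -16)) ==> (!(b >= 14)))))


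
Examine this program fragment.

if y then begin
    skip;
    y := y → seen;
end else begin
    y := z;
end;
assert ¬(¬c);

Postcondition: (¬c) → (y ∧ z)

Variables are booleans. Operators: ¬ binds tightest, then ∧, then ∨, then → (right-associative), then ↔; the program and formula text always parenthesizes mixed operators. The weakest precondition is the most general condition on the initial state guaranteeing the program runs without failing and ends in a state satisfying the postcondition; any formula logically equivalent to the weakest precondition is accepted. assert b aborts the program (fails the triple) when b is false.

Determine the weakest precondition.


Working backward. After the program, (¬c) → (y ∧ z) must hold.
Before assert ¬(¬c): c ∧ ((¬c) → (y ∧ z))
Then branch requires c ∧ ((¬c) → ((y → seen) ∧ z)); else branch requires c ∧ ((¬c) → z).
Before the if: (y → (c ∧ ((¬c) → ((y → seen) ∧ z)))) ∧ ((¬y) → (c ∧ ((¬c) → z)))
Answer: WP = (y → (c ∧ ((¬c) → ((y → seen) ∧ z)))) ∧ ((¬y) → (c ∧ ((¬c) → z)))


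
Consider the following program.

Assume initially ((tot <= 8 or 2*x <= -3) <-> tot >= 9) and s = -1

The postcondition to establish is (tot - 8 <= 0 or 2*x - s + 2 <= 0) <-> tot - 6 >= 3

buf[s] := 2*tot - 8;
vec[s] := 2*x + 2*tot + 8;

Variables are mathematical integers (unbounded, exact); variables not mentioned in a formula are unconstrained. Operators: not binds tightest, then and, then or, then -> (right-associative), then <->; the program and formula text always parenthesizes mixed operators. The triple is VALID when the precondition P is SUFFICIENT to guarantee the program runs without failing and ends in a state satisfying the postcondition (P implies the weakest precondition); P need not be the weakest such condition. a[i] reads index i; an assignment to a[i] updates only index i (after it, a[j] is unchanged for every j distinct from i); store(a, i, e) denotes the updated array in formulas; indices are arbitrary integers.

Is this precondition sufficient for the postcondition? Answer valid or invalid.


Working backward. After the program, the postcondition (tot - 8 <= 0 or 2*x - s + 2 <= 0) <-> tot - 6 >= 3 must hold; in canonical form it is (tot <= 8 or 2*x <= s - 2) <-> tot >= 9.
Before vec[s] := 2*x + 2*tot + 8: (tot <= 8 or 2*x <= s - 2) <-> tot >= 9
Before buf[s] := 2*tot - 8: (tot <= 8 or 2*x <= s - 2) <-> tot >= 9
The weakest precondition is (tot <= 8 or 2*x <= s - 2) <-> tot >= 9.
Check whether ((tot <= 8 or 2*x <= -3) <-> tot >= 9) and s = -1 implies it.
Every state satisfying the precondition satisfies the weakest precondition: the implication holds.
Answer: valid


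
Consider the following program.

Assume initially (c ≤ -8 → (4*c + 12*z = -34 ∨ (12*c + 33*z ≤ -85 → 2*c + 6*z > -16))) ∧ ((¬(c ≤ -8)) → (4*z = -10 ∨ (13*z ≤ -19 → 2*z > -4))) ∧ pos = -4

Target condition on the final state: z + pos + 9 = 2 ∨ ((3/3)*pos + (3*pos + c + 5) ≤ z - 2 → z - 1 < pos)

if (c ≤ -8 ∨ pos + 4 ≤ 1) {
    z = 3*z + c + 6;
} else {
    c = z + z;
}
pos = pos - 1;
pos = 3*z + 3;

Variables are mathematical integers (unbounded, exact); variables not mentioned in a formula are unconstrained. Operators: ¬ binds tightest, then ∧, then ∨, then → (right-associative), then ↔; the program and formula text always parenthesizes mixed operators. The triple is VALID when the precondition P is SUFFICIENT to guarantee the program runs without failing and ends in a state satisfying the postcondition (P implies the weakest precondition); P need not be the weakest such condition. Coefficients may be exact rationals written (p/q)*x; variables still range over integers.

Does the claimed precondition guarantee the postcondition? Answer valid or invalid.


Working backward. After the program, the postcondition z + pos + 9 = 2 ∨ ((3/3)*pos + (3*pos + c + 5) ≤ z - 2 → z - 1 < pos) must hold; in canonical form it is pos + z = -7 ∨ (c + 4*pos ≤ z - 7 → z < pos + 1).
Before pos := 3*z + 3: 4*z = -10 ∨ (c + 11*z ≤ -19 → 2*z > -4)
Before pos := pos - 1: 4*z = -10 ∨ (c + 11*z ≤ -19 → 2*z > -4)
Then branch requires 4*c + 12*z = -34 ∨ (12*c + 33*z ≤ -85 → 2*c + 6*z > -16); else branch requires 4*z = -10 ∨ (13*z ≤ -19 → 2*z > -4).
Before the if: ((c ≤ -8 ∨ pos ≤ -3) → (4*c + 12*z = -34 ∨ (12*c + 33*z ≤ -85 → 2*c + 6*z > -16))) ∧ ((¬(c ≤ -8 ∨ pos ≤ -3)) → (4*z = -10 ∨ (13*z ≤ -19 → 2*z > -4)))
The weakest precondition is ((c ≤ -8 ∨ pos ≤ -3) → (4*c + 12*z = -34 ∨ (12*c + 33*z ≤ -85 → 2*c + 6*z > -16))) ∧ ((¬(c ≤ -8 ∨ pos ≤ -3)) → (4*z = -10 ∨ (13*z ≤ -19 → 2*z > -4))).
Check whether (c ≤ -8 → (4*c + 12*z = -34 ∨ (12*c + 33*z ≤ -85 → 2*c + 6*z > -16))) ∧ ((¬(c ≤ -8)) → (4*z = -10 ∨ (13*z ≤ -19 → 2*z > -4))) ∧ pos = -4 implies it.
Countermodel: at the initial state c = -5, pos = -4, z = -1, the precondition holds but the weakest precondition fails.
Answer: invalid


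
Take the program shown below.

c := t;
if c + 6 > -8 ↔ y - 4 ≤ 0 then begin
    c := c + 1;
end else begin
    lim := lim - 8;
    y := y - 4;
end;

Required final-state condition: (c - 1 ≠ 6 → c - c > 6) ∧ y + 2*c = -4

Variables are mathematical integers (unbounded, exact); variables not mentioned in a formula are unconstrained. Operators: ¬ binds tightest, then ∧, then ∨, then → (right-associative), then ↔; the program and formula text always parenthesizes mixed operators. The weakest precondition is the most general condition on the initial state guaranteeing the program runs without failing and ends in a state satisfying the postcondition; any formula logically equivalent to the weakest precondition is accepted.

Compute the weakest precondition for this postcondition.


Working backward. After the program, the postcondition (c - 1 ≠ 6 → c - c > 6) ∧ y + 2*c = -4 must hold; in canonical form it is (¬(c ≠ 7)) ∧ 2*c + y = -4.
Then branch requires (¬(c ≠ 6)) ∧ 2*c + y = -6; else branch requires (¬(c ≠ 7)) ∧ 2*c + y = 0.
Before the if: ((c > -14 ↔ y ≤ 4) → ((¬(c ≠ 6)) ∧ 2*c + y = -6)) ∧ ((¬(c > -14 ↔ y ≤ 4)) → ((¬(c ≠ 7)) ∧ 2*c + y = 0))
Before c := t: ((t > -14 ↔ y ≤ 4) → ((¬(t ≠ 6)) ∧ 2*t + y = -6)) ∧ ((¬(t > -14 ↔ y ≤ 4)) → ((¬(t ≠ 7)) ∧ 2*t + y = 0))
Answer: WP = ((t > -14 ↔ y ≤ 4) → ((¬(t ≠ 6)) ∧ 2*t + y = -6)) ∧ ((¬(t > -14 ↔ y ≤ 4)) → ((¬(t ≠ 7)) ∧ 2*t + y = 0))


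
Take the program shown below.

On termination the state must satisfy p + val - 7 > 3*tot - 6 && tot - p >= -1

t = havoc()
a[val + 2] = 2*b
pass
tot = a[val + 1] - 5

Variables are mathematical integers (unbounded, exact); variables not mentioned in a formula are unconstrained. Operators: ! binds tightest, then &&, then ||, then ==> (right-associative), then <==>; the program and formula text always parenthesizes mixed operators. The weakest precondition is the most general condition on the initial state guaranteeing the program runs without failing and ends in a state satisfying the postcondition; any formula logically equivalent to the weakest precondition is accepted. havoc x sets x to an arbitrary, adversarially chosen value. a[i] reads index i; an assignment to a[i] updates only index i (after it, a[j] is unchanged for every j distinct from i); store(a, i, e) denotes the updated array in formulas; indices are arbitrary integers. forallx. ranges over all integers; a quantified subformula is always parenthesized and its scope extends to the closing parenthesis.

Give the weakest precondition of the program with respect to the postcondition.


Working backward. After the program, the postcondition p + val - 7 > 3*tot - 6 && tot - p >= -1 must hold; in canonical form it is p + val > 3*tot + 1 && tot >= p - 1.
Before tot := a[val + 1] - 5: p + val > 3*a[val + 1] - 14 && a[val + 1] >= p + 4
Before skip: p + val > 3*a[val + 1] - 14 && a[val + 1] >= p + 4
Before a[val + 2] := 2*b: p + val > 3*store(a, val + 2, 2*b)[val + 1] - 14 && store(a, val + 2, 2*b)[val + 1] >= p + 4
Before havoc t: p + val > 3*store(a, val + 2, 2*b)[val + 1] - 14 && store(a, val + 2, 2*b)[val + 1] >= p + 4
Answer: WP = p + val > 3*store(a, val + 2, 2*b)[val + 1] - 14 && store(a, val + 2, 2*b)[val + 1] >= p + 4


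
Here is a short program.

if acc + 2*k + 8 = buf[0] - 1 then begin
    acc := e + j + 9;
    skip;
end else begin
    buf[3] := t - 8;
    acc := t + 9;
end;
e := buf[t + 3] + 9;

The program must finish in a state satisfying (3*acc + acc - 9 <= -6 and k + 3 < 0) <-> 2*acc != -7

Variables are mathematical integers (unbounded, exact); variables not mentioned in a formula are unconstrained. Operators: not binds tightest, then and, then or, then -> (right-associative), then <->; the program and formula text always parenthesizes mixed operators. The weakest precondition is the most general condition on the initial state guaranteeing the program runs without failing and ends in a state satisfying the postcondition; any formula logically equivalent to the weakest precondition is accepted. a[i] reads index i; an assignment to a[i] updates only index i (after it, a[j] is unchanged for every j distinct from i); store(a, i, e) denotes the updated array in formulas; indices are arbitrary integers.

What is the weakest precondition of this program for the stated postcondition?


Working backward. After the program, the postcondition (3*acc + acc - 9 <= -6 and k + 3 < 0) <-> 2*acc != -7 must hold; in canonical form it is (4*acc <= 3 and k < -3) <-> 2*acc != -7.
Before e := buf[t + 3] + 9: (4*acc <= 3 and k < -3) <-> 2*acc != -7
Then branch requires (4*e + 4*j <= -33 and k < -3) <-> 2*e + 2*j != -25; else branch requires (4*t <= -33 and k < -3) <-> 2*t != -25.
Before the if: (acc + 2*k = buf[0] - 9 -> ((4*e + 4*j <= -33 and k < -3) <-> 2*e + 2*j != -25)) and ((not (acc + 2*k = buf[0] - 9)) -> ((4*t <= -33 and k < -3) <-> 2*t != -25))
Answer: WP = (acc + 2*k = buf[0] - 9 -> ((4*e + 4*j <= -33 and k < -3) <-> 2*e + 2*j != -25)) and ((not (acc + 2*k = buf[0] - 9)) -> ((4*t <= -33 and k < -3) <-> 2*t != -25))


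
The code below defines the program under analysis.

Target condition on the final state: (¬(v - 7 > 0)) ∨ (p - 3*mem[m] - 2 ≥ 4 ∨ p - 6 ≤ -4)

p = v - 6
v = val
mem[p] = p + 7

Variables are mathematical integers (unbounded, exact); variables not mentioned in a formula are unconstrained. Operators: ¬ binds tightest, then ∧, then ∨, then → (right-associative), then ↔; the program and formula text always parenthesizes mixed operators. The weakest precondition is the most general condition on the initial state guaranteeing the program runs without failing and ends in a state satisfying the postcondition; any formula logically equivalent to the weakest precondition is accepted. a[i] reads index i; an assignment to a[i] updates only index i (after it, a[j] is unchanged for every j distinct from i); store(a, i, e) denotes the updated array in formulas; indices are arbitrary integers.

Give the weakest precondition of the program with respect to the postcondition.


Working backward. After the program, the postcondition (¬(v - 7 > 0)) ∨ (p - 3*mem[m] - 2 ≥ 4 ∨ p - 6 ≤ -4) must hold; in canonical form it is (¬(v > 7)) ∨ p ≥ 3*mem[m] + 6 ∨ p ≤ 2.
Before mem[p] := p + 7: (¬(v > 7)) ∨ p ≥ 3*store(mem, p, p + 7)[m] + 6 ∨ p ≤ 2
Before v := val: (¬(val > 7)) ∨ p ≥ 3*store(mem, p, p + 7)[m] + 6 ∨ p ≤ 2
Before p := v - 6: (¬(val > 7)) ∨ v ≥ 3*store(mem, v - 6, v + 1)[m] + 12 ∨ v ≤ 8
Answer: WP = (¬(val > 7)) ∨ v ≥ 3*store(mem, v - 6, v + 1)[m] + 12 ∨ v ≤ 8


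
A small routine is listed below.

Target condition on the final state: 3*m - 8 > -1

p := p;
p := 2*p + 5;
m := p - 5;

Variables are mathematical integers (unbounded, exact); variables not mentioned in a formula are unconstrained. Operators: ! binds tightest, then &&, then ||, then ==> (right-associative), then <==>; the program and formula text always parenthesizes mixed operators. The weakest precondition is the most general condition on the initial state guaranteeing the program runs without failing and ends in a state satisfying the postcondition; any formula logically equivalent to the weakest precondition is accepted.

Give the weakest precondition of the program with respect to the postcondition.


Working backward. After the program, the postcondition 3*m - 8 > -1 must hold; in canonical form it is 3*m > 7.
Before m := p - 5: 3*p > 22
Before p := 2*p + 5: 6*p > 7
Before p := p: 6*p > 7
Answer: WP = 6*p > 7


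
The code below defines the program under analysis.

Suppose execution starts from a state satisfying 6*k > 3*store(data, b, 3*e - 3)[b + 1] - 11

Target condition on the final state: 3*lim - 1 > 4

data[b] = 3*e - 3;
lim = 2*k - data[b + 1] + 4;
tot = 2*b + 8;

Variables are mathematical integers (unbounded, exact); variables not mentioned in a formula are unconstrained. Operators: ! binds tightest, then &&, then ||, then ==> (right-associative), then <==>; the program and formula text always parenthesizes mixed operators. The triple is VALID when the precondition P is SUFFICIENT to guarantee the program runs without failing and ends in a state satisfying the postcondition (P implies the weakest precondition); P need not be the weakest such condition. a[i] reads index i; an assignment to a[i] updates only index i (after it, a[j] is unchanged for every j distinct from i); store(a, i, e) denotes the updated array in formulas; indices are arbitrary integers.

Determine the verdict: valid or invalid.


Working backward. After the program, the postcondition 3*lim - 1 > 4 must hold; in canonical form it is 3*lim > 5.
Before tot := 2*b + 8: 3*lim > 5
Before lim := 2*k - data[b + 1] + 4: 6*k > 3*data[b + 1] - 7
Before data[b] := 3*e - 3: 6*k > 3*store(data, b, 3*e - 3)[b + 1] - 7
The weakest precondition is 6*k > 3*store(data, b, 3*e - 3)[b + 1] - 7.
Check whether 6*k > 3*store(data, b, 3*e - 3)[b + 1] - 11 implies it.
Countermodel: at the initial state b = -1, data = {[-1] = 1, [0] = 1, elsewhere 1}, e = 0, k = -1, the precondition holds but the weakest precondition fails.
Answer: invalid


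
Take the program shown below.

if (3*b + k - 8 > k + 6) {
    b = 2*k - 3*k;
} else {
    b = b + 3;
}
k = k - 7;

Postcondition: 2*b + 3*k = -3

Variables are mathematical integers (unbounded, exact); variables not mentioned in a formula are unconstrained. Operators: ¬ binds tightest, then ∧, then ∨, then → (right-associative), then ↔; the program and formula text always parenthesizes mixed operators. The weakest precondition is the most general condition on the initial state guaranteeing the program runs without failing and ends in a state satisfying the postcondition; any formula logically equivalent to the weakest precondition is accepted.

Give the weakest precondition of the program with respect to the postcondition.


Working backward. After the program, 2*b + 3*k = -3 must hold.
Before k := k - 7: 2*b + 3*k = 18
Then branch requires k = 18; else branch requires 2*b + 3*k = 12.
Before the if: (3*b > 14 → k = 18) ∧ ((¬(3*b > 14)) → 2*b + 3*k = 12)
Answer: WP = (3*b > 14 → k = 18) ∧ ((¬(3*b > 14)) → 2*b + 3*k = 12)


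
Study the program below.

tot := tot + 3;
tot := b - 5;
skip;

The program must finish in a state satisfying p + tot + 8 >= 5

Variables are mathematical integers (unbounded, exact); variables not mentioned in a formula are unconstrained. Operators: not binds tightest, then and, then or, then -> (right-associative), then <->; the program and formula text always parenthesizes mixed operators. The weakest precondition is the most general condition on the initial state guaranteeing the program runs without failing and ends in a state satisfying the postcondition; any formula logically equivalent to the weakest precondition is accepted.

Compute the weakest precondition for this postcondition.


Working backward. After the program, the postcondition p + tot + 8 >= 5 must hold; in canonical form it is p + tot >= -3.
Before skip: p + tot >= -3
Before tot := b - 5: b + p >= 2
Before tot := tot + 3: b + p >= 2
Answer: WP = b + p >= 2


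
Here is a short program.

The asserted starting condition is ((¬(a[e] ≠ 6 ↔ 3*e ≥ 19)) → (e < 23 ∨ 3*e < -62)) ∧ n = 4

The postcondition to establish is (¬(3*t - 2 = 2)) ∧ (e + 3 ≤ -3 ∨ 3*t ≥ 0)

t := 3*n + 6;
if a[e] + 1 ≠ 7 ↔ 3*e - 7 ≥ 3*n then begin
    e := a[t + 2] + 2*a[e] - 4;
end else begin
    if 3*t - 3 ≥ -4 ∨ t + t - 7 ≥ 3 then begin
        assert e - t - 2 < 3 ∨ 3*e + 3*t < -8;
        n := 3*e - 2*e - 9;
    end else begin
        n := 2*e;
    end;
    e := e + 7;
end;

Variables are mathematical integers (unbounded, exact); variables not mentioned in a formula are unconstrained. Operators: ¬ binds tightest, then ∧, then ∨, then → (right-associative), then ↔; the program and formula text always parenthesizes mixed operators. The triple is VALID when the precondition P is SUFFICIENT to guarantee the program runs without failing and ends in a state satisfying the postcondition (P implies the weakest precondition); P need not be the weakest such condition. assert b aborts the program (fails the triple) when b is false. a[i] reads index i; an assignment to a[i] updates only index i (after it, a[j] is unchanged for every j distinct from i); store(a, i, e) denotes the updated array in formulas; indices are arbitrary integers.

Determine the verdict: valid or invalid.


Working backward. After the program, the postcondition (¬(3*t - 2 = 2)) ∧ (e + 3 ≤ -3 ∨ 3*t ≥ 0) must hold; in canonical form it is (¬(3*t = 4)) ∧ (e ≤ -6 ∨ 3*t ≥ 0).
Then branch requires (¬(3*t = 4)) ∧ (a[t + 2] + 2*a[e] ≤ -2 ∨ 3*t ≥ 0); else branch requires ((3*t ≥ -1 ∨ 2*t ≥ 10) → ((e < t + 5 ∨ 3*e + 3*t < -8) ∧ (¬(3*t = 4)) ∧ (e ≤ -13 ∨ 3*t ≥ 0))) ∧ ((¬(3*t ≥ -1 ∨ 2*t ≥ 10)) → ((¬(3*t = 4)) ∧ (e ≤ -13 ∨ 3*t ≥ 0))).
Before the if: ((a[e] ≠ 6 ↔ 3*e ≥ 3*n + 7) → ((¬(3*t = 4)) ∧ (a[t + 2] + 2*a[e] ≤ -2 ∨ 3*t ≥ 0))) ∧ ((¬(a[e] ≠ 6 ↔ 3*e ≥ 3*n + 7)) → (((3*t ≥ -1 ∨ 2*t ≥ 10) → ((e < t + 5 ∨ 3*e + 3*t < -8) ∧ (¬(3*t = 4)) ∧ (e ≤ -13 ∨ 3*t ≥ 0))) ∧ ((¬(3*t ≥ -1 ∨ 2*t ≥ 10)) → ((¬(3*t = 4)) ∧ (e ≤ -13 ∨ 3*t ≥ 0)))))
Before t := 3*n + 6: ((a[e] ≠ 6 ↔ 3*e ≥ 3*n + 7) → ((¬(9*n = -14)) ∧ (a[3*n + 8] + 2*a[e] ≤ -2 ∨ 9*n ≥ -18))) ∧ ((¬(a[e] ≠ 6 ↔ 3*e ≥ 3*n + 7)) → (((9*n ≥ -19 ∨ 6*n ≥ -2) → ((e < 3*n + 11 ∨ 3*e + 9*n < -26) ∧ (¬(9*n = -14)) ∧ (e ≤ -13 ∨ 9*n ≥ -18))) ∧ ((¬(9*n ≥ -19 ∨ 6*n ≥ -2)) → ((¬(9*n = -14)) ∧ (e ≤ -13 ∨ 9*n ≥ -18)))))
The weakest precondition is ((a[e] ≠ 6 ↔ 3*e ≥ 3*n + 7) → ((¬(9*n = -14)) ∧ (a[3*n + 8] + 2*a[e] ≤ -2 ∨ 9*n ≥ -18))) ∧ ((¬(a[e] ≠ 6 ↔ 3*e ≥ 3*n + 7)) → (((9*n ≥ -19 ∨ 6*n ≥ -2) → ((e < 3*n + 11 ∨ 3*e + 9*n < -26) ∧ (¬(9*n = -14)) ∧ (e ≤ -13 ∨ 9*n ≥ -18))) ∧ ((¬(9*n ≥ -19 ∨ 6*n ≥ -2)) → ((¬(9*n = -14)) ∧ (e ≤ -13 ∨ 9*n ≥ -18))))).
Check whether ((¬(a[e] ≠ 6 ↔ 3*e ≥ 19)) → (e < 23 ∨ 3*e < -62)) ∧ n = 4 implies it.
Every state satisfying the precondition satisfies the weakest precondition: the implication holds.
Answer: valid


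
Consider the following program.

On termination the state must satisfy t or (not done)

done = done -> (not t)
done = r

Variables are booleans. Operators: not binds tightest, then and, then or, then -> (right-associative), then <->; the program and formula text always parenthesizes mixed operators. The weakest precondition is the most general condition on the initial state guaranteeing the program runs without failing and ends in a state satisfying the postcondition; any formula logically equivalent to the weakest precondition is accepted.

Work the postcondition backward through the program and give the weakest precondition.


Working backward. After the program, t or (not done) must hold.
Before done := r: t or (not r)
Before done := done -> (not t): t or (not r)
Answer: WP = t or (not r)


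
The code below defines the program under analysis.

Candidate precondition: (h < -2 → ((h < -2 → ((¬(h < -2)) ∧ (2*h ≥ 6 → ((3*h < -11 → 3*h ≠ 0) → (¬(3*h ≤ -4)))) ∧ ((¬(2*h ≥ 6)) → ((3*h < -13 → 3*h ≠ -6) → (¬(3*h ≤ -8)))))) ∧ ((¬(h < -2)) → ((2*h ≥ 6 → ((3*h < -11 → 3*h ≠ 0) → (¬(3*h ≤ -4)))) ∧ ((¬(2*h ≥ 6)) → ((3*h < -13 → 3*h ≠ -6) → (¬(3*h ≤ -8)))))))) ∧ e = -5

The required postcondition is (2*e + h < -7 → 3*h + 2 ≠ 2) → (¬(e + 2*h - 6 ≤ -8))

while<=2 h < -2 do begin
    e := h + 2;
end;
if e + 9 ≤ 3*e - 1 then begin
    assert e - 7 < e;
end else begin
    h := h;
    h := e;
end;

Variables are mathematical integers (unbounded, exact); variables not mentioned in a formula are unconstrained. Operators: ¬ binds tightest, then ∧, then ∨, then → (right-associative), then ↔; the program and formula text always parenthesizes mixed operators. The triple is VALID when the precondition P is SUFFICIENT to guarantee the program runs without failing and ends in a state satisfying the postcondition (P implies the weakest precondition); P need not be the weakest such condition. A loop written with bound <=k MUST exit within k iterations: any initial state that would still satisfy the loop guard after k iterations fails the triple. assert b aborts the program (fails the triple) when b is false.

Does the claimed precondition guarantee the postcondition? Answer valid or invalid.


Working backward. After the program, the postcondition (2*e + h < -7 → 3*h + 2 ≠ 2) → (¬(e + 2*h - 6 ≤ -8)) must hold; in canonical form it is (2*e + h < -7 → 3*h ≠ 0) → (¬(e + 2*h ≤ -2)).
Then branch requires (2*e + h < -7 → 3*h ≠ 0) → (¬(e + 2*h ≤ -2)); else branch requires (3*e < -7 → 3*e ≠ 0) → (¬(3*e ≤ -2)).
Before the if: (2*e ≥ 10 → ((2*e + h < -7 → 3*h ≠ 0) → (¬(e + 2*h ≤ -2)))) ∧ ((¬(2*e ≥ 10)) → ((3*e < -7 → 3*e ≠ 0) → (¬(3*e ≤ -2))))
Before the loop (bound <=2), unroll the exhaustion recursion (WP_0 = exit-now case; WP_j = one more guarded iteration, up to j = 2):
  WP_0: (¬(h < -2)) ∧ (2*e ≥ 10 → ((2*e + h < -7 → 3*h ≠ 0) → (¬(e + 2*h ≤ -2)))) ∧ ((¬(2*e ≥ 10)) → ((3*e < -7 → 3*e ≠ 0) → (¬(3*e ≤ -2))))
  WP_1: (h < -2 → ((¬(h < -2)) ∧ (2*h ≥ 6 → ((3*h < -11 → 3*h ≠ 0) → (¬(3*h ≤ -4)))) ∧ ((¬(2*h ≥ 6)) → ((3*h < -13 → 3*h ≠ -6) → (¬(3*h ≤ -8)))))) ∧ ((¬(h < -2)) → ((2*e ≥ 10 → ((2*e + h < -7 → 3*h ≠ 0) → (¬(e + 2*h ≤ -2)))) ∧ ((¬(2*e ≥ 10)) → ((3*e < -7 → 3*e ≠ 0) → (¬(3*e ≤ -2))))))
  WP_2: (h < -2 → ((h < -2 → ((¬(h < -2)) ∧ (2*h ≥ 6 → ((3*h < -11 → 3*h ≠ 0) → (¬(3*h ≤ -4)))) ∧ ((¬(2*h ≥ 6)) → ((3*h < -13 → 3*h ≠ -6) → (¬(3*h ≤ -8)))))) ∧ ((¬(h < -2)) → ((2*h ≥ 6 → ((3*h < -11 → 3*h ≠ 0) → (¬(3*h ≤ -4)))) ∧ ((¬(2*h ≥ 6)) → ((3*h < -13 → 3*h ≠ -6) → (¬(3*h ≤ -8)))))))) ∧ ((¬(h < -2)) → ((2*e ≥ 10 → ((2*e + h < -7 → 3*h ≠ 0) → (¬(e + 2*h ≤ -2)))) ∧ ((¬(2*e ≥ 10)) → ((3*e < -7 → 3*e ≠ 0) → (¬(3*e ≤ -2))))))
So before the loop: (h < -2 → ((h < -2 → ((¬(h < -2)) ∧ (2*h ≥ 6 → ((3*h < -11 → 3*h ≠ 0) → (¬(3*h ≤ -4)))) ∧ ((¬(2*h ≥ 6)) → ((3*h < -13 → 3*h ≠ -6) → (¬(3*h ≤ -8)))))) ∧ ((¬(h < -2)) → ((2*h ≥ 6 → ((3*h < -11 → 3*h ≠ 0) → (¬(3*h ≤ -4)))) ∧ ((¬(2*h ≥ 6)) → ((3*h < -13 → 3*h ≠ -6) → (¬(3*h ≤ -8)))))))) ∧ ((¬(h < -2)) → ((2*e ≥ 10 → ((2*e + h < -7 → 3*h ≠ 0) → (¬(e + 2*h ≤ -2)))) ∧ ((¬(2*e ≥ 10)) → ((3*e < -7 → 3*e ≠ 0) → (¬(3*e ≤ -2))))))
The weakest precondition is (h < -2 → ((h < -2 → ((¬(h < -2)) ∧ (2*h ≥ 6 → ((3*h < -11 → 3*h ≠ 0) → (¬(3*h ≤ -4)))) ∧ ((¬(2*h ≥ 6)) → ((3*h < -13 → 3*h ≠ -6) → (¬(3*h ≤ -8)))))) ∧ ((¬(h < -2)) → ((2*h ≥ 6 → ((3*h < -11 → 3*h ≠ 0) → (¬(3*h ≤ -4)))) ∧ ((¬(2*h ≥ 6)) → ((3*h < -13 → 3*h ≠ -6) → (¬(3*h ≤ -8)))))))) ∧ ((¬(h < -2)) → ((2*e ≥ 10 → ((2*e + h < -7 → 3*h ≠ 0) → (¬(e + 2*h ≤ -2)))) ∧ ((¬(2*e ≥ 10)) → ((3*e < -7 → 3*e ≠ 0) → (¬(3*e ≤ -2)))))).
Check whether (h < -2 → ((h < -2 → ((¬(h < -2)) ∧ (2*h ≥ 6 → ((3*h < -11 → 3*h ≠ 0) → (¬(3*h ≤ -4)))) ∧ ((¬(2*h ≥ 6)) → ((3*h < -13 → 3*h ≠ -6) → (¬(3*h ≤ -8)))))) ∧ ((¬(h < -2)) → ((2*h ≥ 6 → ((3*h < -11 → 3*h ≠ 0) → (¬(3*h ≤ -4)))) ∧ ((¬(2*h ≥ 6)) → ((3*h < -13 → 3*h ≠ -6) → (¬(3*h ≤ -8)))))))) ∧ e = -5 implies it.
Countermodel: at the initial state e = -5, h = -2, the precondition holds but the weakest precondition fails.
Answer: invalid


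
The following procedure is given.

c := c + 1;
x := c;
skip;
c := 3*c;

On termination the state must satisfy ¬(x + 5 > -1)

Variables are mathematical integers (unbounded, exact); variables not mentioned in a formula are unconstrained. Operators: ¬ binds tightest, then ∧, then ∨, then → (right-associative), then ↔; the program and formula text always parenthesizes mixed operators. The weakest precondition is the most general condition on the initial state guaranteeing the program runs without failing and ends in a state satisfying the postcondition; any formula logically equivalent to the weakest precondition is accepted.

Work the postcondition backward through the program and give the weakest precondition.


Working backward. After the program, the postcondition ¬(x + 5 > -1) must hold; in canonical form it is ¬(x > -6).
Before c := 3*c: ¬(x > -6)
Before skip: ¬(x > -6)
Before x := c: ¬(c > -6)
Before c := c + 1: ¬(c > -7)
Answer: WP = ¬(c > -7)


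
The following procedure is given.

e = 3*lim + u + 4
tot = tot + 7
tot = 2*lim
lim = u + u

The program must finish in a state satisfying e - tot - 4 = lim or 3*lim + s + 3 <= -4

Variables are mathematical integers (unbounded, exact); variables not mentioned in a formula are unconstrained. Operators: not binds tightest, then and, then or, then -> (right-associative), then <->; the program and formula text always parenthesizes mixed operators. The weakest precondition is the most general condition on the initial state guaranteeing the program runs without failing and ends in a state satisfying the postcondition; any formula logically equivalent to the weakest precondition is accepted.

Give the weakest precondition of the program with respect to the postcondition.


Working backward. After the program, the postcondition e - tot - 4 = lim or 3*lim + s + 3 <= -4 must hold; in canonical form it is e = lim + tot + 4 or 3*lim + s <= -7.
Before lim := u + u: e = tot + 2*u + 4 or s + 6*u <= -7
Before tot := 2*lim: e = 2*lim + 2*u + 4 or s + 6*u <= -7
Before tot := tot + 7: e = 2*lim + 2*u + 4 or s + 6*u <= -7
Before e := 3*lim + u + 4: lim = u or s + 6*u <= -7
Answer: WP = lim = u or s + 6*u <= -7


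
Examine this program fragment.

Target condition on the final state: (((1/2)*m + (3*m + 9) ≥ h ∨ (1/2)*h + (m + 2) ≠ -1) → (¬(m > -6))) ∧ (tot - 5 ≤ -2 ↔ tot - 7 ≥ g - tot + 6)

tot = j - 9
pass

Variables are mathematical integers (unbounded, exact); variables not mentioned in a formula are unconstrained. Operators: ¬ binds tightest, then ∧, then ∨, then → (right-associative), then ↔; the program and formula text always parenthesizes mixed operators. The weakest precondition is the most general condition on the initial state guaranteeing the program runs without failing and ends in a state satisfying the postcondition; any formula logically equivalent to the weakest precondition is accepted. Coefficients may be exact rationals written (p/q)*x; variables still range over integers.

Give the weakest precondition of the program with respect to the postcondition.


Working backward. After the program, the postcondition (((1/2)*m + (3*m + 9) ≥ h ∨ (1/2)*h + (m + 2) ≠ -1) → (¬(m > -6))) ∧ (tot - 5 ≤ -2 ↔ tot - 7 ≥ g - tot + 6) must hold; in canonical form it is (((7/2)*m ≥ h - 9 ∨ (1/2)*h + m ≠ -3) → (¬(m > -6))) ∧ (tot ≤ 3 ↔ 2*tot ≥ g + 13).
Before skip: (((7/2)*m ≥ h - 9 ∨ (1/2)*h + m ≠ -3) → (¬(m > -6))) ∧ (tot ≤ 3 ↔ 2*tot ≥ g + 13)
Before tot := j - 9: (((7/2)*m ≥ h - 9 ∨ (1/2)*h + m ≠ -3) → (¬(m > -6))) ∧ (j ≤ 12 ↔ 2*j ≥ g + 31)
Answer: WP = (((7/2)*m ≥ h - 9 ∨ (1/2)*h + m ≠ -3) → (¬(m > -6))) ∧ (j ≤ 12 ↔ 2*j ≥ g + 31)


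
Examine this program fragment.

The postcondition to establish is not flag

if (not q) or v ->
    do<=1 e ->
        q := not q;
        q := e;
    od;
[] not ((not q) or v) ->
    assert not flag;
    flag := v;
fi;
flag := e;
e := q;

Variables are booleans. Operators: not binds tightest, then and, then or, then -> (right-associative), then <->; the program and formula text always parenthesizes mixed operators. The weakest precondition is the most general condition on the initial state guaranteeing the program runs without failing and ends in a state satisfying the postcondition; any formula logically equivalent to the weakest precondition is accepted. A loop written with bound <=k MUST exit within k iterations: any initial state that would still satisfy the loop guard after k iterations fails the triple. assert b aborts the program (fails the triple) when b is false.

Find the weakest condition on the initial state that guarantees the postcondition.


Working backward. After the program, not flag must hold.
Before e := q: not flag
Before flag := e: not e
Then branch requires e -> (not e); else branch requires (not flag) and (not e).
Before the if: (((not q) or v) -> (e -> (not e))) and ((not ((not q) or v)) -> ((not flag) and (not e)))
Answer: WP = (((not q) or v) -> (e -> (not e))) and ((not ((not q) or v)) -> ((not flag) and (not e)))


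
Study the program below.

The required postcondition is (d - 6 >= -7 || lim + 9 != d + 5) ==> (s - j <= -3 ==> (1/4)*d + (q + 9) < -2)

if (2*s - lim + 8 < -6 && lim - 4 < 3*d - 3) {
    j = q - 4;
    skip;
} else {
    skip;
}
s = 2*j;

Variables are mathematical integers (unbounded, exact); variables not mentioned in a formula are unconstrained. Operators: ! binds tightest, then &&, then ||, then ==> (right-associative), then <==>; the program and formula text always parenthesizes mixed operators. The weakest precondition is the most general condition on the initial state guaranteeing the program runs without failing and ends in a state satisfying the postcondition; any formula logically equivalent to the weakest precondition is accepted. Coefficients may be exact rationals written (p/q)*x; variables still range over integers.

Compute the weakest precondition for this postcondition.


Working backward. After the program, the postcondition (d - 6 >= -7 || lim + 9 != d + 5) ==> (s - j <= -3 ==> (1/4)*d + (q + 9) < -2) must hold; in canonical form it is (d >= -1 || lim != d - 4) ==> (s <= j - 3 ==> (1/4)*d + q < -11).
Before s := 2*j: (d >= -1 || lim != d - 4) ==> (j <= -3 ==> (1/4)*d + q < -11)
Then branch requires (d >= -1 || lim != d - 4) ==> (q <= 1 ==> (1/4)*d + q < -11); else branch requires (d >= -1 || lim != d - 4) ==> (j <= -3 ==> (1/4)*d + q < -11).
Before the if: ((2*s < lim - 14 && lim < 3*d + 1) ==> ((d >= -1 || lim != d - 4) ==> (q <= 1 ==> (1/4)*d + q < -11))) && ((!(2*s < lim - 14 && lim < 3*d + 1)) ==> ((d >= -1 || lim != d - 4) ==> (j <= -3 ==> (1/4)*d + q < -11)))
Answer: WP = ((2*s < lim - 14 && lim < 3*d + 1) ==> ((d >= -1 || lim != d - 4) ==> (q <= 1 ==> (1/4)*d + q < -11))) && ((!(2*s < lim - 14 && lim < 3*d + 1)) ==> ((d >= -1 || lim != d - 4) ==> (j <= -3 ==> (1/4)*d + q < -11)))
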